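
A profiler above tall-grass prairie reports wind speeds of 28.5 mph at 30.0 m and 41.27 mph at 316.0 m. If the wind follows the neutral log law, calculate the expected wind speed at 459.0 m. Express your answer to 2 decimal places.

Log law: V ∝ ln(z/z₀). From the pair, with r = V₁/V₂ = 0.69057,
ln z₀ = (ln z₁ − r·ln z₂)/(1 − r) = (3.4012 − 0.69057×5.7557)/0.30943 = -1.8537 → z₀ = 0.1567 m
V₃ = V₁ · ln(z₃/z₀)/ln(z₁/z₀) = 28.5 × 7.9827/5.2549 = 43.2947 mph

43.29 mph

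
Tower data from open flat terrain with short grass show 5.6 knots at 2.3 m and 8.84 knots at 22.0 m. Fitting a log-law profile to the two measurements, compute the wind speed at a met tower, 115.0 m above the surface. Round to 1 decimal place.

11.2 knots

Log law: V ∝ ln(z/z₀). From the pair, with r = V₁/V₂ = 0.63348,
ln z₀ = (ln z₁ − r·ln z₂)/(1 − r) = (0.8329 − 0.63348×3.0910)/0.36652 = -3.0700 → z₀ = 0.04642 m
V₃ = V₁ · ln(z₃/z₀)/ln(z₁/z₀) = 5.6 × 7.8150/3.9029 = 11.2130 knots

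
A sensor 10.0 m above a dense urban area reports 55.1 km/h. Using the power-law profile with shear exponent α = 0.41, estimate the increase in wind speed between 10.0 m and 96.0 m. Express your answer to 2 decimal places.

84.18 km/h

Power law: V₂ = V₁ · (z₂/z₁)^α = 55.1 × (9.6000)^0.41 = 139.2781 km/h
ΔV = 139.2781 − 55.1 = 84.1781 km/h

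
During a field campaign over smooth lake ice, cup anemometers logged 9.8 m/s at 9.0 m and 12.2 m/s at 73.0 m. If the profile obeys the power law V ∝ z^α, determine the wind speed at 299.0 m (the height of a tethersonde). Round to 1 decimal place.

First find α: α = ln(V₂/V₁)/ln(z₂/z₁) = ln(12.2/9.8)/ln(73.0/9.0) = 0.21905/2.09323 = 0.1046
Extrapolate from 73.0 m to 299.0 m: V₃ = 12.2 × (299.0/73.0)^0.1046 = 12.2 × 1.1590 = 14.1397 m/s

14.1 m/s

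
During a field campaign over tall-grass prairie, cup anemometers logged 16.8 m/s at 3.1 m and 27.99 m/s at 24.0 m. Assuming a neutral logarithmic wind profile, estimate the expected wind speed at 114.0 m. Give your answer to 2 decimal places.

36.51 m/s

Log law: V ∝ ln(z/z₀). From the pair, with r = V₁/V₂ = 0.60021,
ln z₀ = (ln z₁ − r·ln z₂)/(1 − r) = (1.1314 − 0.60021×3.1781)/0.39979 = -1.9413 → z₀ = 0.1435 m
V₃ = V₁ · ln(z₃/z₀)/ln(z₁/z₀) = 16.8 × 6.6775/3.0727 = 36.5091 m/s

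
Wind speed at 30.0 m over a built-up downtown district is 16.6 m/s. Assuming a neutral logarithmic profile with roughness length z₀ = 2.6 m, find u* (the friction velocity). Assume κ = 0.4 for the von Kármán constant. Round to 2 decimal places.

u* ≈ 2.71 m/s

Log law: V(z) = (u*/κ) · ln(z/z₀) ⇒ u* = κ · V / ln(z/z₀)
u* = 0.4 × 16.6 / ln(30.0/2.6) = 0.4 × 16.6 / 2.4457
   = 6.6400 / 2.4457 = 2.7150 m/s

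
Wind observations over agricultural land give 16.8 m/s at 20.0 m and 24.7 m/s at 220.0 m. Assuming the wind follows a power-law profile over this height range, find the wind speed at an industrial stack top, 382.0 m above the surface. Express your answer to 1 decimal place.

27.0 m/s

First find α: α = ln(V₂/V₁)/ln(z₂/z₁) = ln(24.7/16.8)/ln(220.0/20.0) = 0.38542/2.39790 = 0.1607
Extrapolate from 220.0 m to 382.0 m: V₃ = 24.7 × (382.0/220.0)^0.1607 = 24.7 × 1.0927 = 26.9908 m/s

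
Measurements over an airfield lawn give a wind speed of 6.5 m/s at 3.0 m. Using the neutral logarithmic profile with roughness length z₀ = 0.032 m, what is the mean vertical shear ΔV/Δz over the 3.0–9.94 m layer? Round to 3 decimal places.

0.247 m/s/m

Log law: V₂ = V₁ · ln(z₂/z₀)/ln(z₁/z₀) = 6.5 × 5.7386/4.5406 = 8.2149 m/s
ΔV/Δz = (8.2149 − 6.5)/(9.94 − 3.0) = 1.7149/6.9400 = 0.24710 m/s/m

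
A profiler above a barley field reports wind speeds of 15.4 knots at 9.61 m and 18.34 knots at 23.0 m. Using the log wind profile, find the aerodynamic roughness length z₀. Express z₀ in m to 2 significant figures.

Log law: V(z) ∝ ln(z/z₀). With r = V₁/V₂ = 15.4/18.34 = 0.83969,
r · ln(z₂/z₀) = ln(z₁/z₀) ⇒ ln z₀ = (ln z₁ − r·ln z₂)/(1 − r)
ln z₀ = (2.26280 − 0.83969×3.13549) / 0.16031 = -2.3084
z₀ = exp(-2.3084) = 0.09942 m

z₀ ≈ 0.099 m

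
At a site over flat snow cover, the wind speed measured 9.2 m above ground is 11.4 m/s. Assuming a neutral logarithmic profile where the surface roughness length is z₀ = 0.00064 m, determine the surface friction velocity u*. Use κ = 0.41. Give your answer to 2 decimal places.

u* ≈ 0.49 m/s

Log law: V(z) = (u*/κ) · ln(z/z₀) ⇒ u* = κ · V / ln(z/z₀)
u* = 0.41 × 11.4 / ln(9.2/0.00064) = 0.41 × 11.4 / 9.5732
   = 4.6740 / 9.5732 = 0.4882 m/s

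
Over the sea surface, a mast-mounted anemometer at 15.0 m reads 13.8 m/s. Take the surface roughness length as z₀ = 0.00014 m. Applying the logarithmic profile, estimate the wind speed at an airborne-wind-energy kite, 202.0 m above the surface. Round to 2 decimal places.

16.90 m/s

Log law: V(z) ∝ ln(z/z₀), so V₂/V₁ = ln(z₂/z₀) / ln(z₁/z₀).
ln(202.0/0.00014) = 14.1821, ln(15.0/0.00014) = 11.5819
V₂ = 13.8 × 14.1821/11.5819 = 13.8 × 1.2245 = 16.8982 m/s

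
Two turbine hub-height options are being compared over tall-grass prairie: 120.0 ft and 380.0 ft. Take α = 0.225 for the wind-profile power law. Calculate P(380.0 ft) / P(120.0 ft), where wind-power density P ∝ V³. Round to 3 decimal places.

2.177

Speed ratio: V_B/V_A = (z_B/z_A)^α = (380.0/120.0)^0.225 = (3.1667)^0.225 = 1.29609
Power-density ratio: P_B/P_A = (V_B/V_A)³ = (1.29609)³ = 2.17724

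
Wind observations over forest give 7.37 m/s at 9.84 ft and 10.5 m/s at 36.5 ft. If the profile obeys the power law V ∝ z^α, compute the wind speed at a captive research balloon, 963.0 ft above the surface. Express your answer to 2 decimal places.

First find α: α = ln(V₂/V₁)/ln(z₂/z₁) = ln(10.5/7.37)/ln(36.5/9.84) = 0.35396/1.31086 = 0.2700
Extrapolate from 36.5 ft to 963.0 ft: V₃ = 10.5 × (963.0/36.5)^0.2700 = 10.5 × 2.4199 = 25.4084 m/s

25.41 m/s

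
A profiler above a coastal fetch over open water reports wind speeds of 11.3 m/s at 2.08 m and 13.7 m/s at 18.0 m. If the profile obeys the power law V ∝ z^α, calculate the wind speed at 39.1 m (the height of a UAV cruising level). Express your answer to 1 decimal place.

First find α: α = ln(V₂/V₁)/ln(z₂/z₁) = ln(13.7/11.3)/ln(18.0/2.08) = 0.19259/2.15800 = 0.0892
Extrapolate from 18.0 m to 39.1 m: V₃ = 13.7 × (39.1/18.0)^0.0892 = 13.7 × 1.0717 = 14.6821 m/s

14.7 m/s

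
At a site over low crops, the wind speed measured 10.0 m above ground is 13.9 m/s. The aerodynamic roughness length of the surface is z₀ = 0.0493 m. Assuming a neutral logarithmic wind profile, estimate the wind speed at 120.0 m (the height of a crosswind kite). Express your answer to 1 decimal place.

Log law: V(z) ∝ ln(z/z₀), so V₂/V₁ = ln(z₂/z₀) / ln(z₁/z₀).
ln(120.0/0.0493) = 7.7973, ln(10.0/0.0493) = 5.3124
V₂ = 13.9 × 7.7973/5.3124 = 13.9 × 1.4678 = 20.4018 m/s

20.4 m/s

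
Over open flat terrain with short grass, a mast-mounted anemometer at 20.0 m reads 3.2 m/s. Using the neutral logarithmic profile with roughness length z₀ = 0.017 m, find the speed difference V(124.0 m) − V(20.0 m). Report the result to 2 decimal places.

Log law: V₂ = V₁ · ln(z₂/z₀)/ln(z₁/z₀) = 3.2 × 8.8948/7.0703 = 4.0258 m/s
ΔV = 4.0258 − 3.2 = 0.8258 m/s

0.83 m/s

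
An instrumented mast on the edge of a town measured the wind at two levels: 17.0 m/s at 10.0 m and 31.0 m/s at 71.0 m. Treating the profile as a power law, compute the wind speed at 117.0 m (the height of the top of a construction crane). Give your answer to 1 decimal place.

First find α: α = ln(V₂/V₁)/ln(z₂/z₁) = ln(31.0/17.0)/ln(71.0/10.0) = 0.60077/1.96009 = 0.3065
Extrapolate from 71.0 m to 117.0 m: V₃ = 31.0 × (117.0/71.0)^0.3065 = 31.0 × 1.1654 = 36.1285 m/s

36.1 m/s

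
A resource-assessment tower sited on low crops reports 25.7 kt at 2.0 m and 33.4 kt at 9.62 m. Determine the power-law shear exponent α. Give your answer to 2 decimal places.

α ≈ 0.17

Power law: V₂/V₁ = (z₂/z₁)^α ⇒ α = ln(V₂/V₁) / ln(z₂/z₁)
α = ln(33.4/25.7) / ln(9.62/2.0) = ln(1.2996) / ln(4.8100)
  = 0.26206 / 1.57070 = 0.16685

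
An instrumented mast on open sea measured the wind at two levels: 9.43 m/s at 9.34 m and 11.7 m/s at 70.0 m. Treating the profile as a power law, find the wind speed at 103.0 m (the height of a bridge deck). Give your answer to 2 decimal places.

First find α: α = ln(V₂/V₁)/ln(z₂/z₁) = ln(11.7/9.43)/ln(70.0/9.34) = 0.21569/2.01419 = 0.1071
Extrapolate from 70.0 m to 103.0 m: V₃ = 11.7 × (103.0/70.0)^0.1071 = 11.7 × 1.0422 = 12.1941 m/s

12.19 m/s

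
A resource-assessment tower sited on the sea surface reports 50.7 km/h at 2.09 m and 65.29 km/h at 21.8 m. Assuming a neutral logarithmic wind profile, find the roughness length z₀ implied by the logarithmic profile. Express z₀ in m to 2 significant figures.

z₀ ≈ 0.00060 m

Log law: V(z) ∝ ln(z/z₀). With r = V₁/V₂ = 50.7/65.29 = 0.77654,
r · ln(z₂/z₀) = ln(z₁/z₀) ⇒ ln z₀ = (ln z₁ − r·ln z₂)/(1 − r)
ln z₀ = (0.73716 − 0.77654×3.08191) / 0.22346 = -7.4108
z₀ = exp(-7.4108) = 0.0006047 m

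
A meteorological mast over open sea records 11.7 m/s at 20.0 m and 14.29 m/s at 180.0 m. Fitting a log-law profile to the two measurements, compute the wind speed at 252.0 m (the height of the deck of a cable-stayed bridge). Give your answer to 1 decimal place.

Log law: V ∝ ln(z/z₀). From the pair, with r = V₁/V₂ = 0.81875,
ln z₀ = (ln z₁ − r·ln z₂)/(1 − r) = (2.9957 − 0.81875×5.1930)/0.18125 = -6.9300 → z₀ = 0.0009780 m
V₃ = V₁ · ln(z₃/z₀)/ln(z₁/z₀) = 11.7 × 12.4594/9.9257 = 14.6866 m/s

14.7 m/s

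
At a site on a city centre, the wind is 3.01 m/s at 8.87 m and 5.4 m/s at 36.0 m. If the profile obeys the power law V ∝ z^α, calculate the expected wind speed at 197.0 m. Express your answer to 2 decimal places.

First find α: α = ln(V₂/V₁)/ln(z₂/z₁) = ln(5.4/3.01)/ln(36.0/8.87) = 0.58446/1.40084 = 0.4172
Extrapolate from 36.0 m to 197.0 m: V₃ = 5.4 × (197.0/36.0)^0.4172 = 5.4 × 2.0322 = 10.9741 m/s

10.97 m/s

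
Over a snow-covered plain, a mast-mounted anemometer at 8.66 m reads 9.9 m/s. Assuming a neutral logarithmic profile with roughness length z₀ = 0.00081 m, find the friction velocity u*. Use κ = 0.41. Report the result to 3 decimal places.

Log law: V(z) = (u*/κ) · ln(z/z₀) ⇒ u* = κ · V / ln(z/z₀)
u* = 0.41 × 9.9 / ln(8.66/0.00081) = 0.41 × 9.9 / 9.2772
   = 4.0590 / 9.2772 = 0.4375 m/s

u* ≈ 0.438 m/s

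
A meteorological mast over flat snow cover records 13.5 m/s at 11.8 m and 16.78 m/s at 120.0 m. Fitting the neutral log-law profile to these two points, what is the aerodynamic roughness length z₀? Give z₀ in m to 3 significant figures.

Log law: V(z) ∝ ln(z/z₀). With r = V₁/V₂ = 13.5/16.78 = 0.80453,
r · ln(z₂/z₀) = ln(z₁/z₀) ⇒ ln z₀ = (ln z₁ − r·ln z₂)/(1 − r)
ln z₀ = (2.46810 − 0.80453×4.78749) / 0.19547 = -7.0782
z₀ = exp(-7.0782) = 0.0008433 m

z₀ ≈ 0.000843 m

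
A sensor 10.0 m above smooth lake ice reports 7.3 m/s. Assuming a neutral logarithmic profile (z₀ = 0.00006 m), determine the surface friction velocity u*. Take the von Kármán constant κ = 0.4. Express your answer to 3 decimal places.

u* ≈ 0.243 m/s

Log law: V(z) = (u*/κ) · ln(z/z₀) ⇒ u* = κ · V / ln(z/z₀)
u* = 0.4 × 7.3 / ln(10.0/0.00006) = 0.4 × 7.3 / 12.0238
   = 2.9200 / 12.0238 = 0.2429 m/s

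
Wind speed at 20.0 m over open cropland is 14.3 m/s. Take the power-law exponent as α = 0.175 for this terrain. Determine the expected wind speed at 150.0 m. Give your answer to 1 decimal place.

20.3 m/s

Power-law profile: V₂ = V₁ · (z₂/z₁)^α
V₂ = 14.3 × (150.0/20.0)^0.175 = 14.3 × (7.5000)^0.175
    = 14.3 × 1.4228 = 20.3457 m/s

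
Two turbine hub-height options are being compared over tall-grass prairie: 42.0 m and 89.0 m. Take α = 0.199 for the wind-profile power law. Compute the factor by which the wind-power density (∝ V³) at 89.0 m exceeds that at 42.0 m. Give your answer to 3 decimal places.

Speed ratio: V_B/V_A = (z_B/z_A)^α = (89.0/42.0)^0.199 = (2.1190)^0.199 = 1.16119
Power-density ratio: P_B/P_A = (V_B/V_A)³ = (1.16119)³ = 1.56569

1.566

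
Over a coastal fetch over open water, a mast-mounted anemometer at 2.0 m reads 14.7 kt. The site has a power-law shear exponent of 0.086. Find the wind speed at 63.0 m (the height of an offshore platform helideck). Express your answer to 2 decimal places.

19.78 kt

Power-law profile: V₂ = V₁ · (z₂/z₁)^α
V₂ = 14.7 × (63.0/2.0)^0.086 = 14.7 × (31.5000)^0.086
    = 14.7 × 1.3454 = 19.7775 kt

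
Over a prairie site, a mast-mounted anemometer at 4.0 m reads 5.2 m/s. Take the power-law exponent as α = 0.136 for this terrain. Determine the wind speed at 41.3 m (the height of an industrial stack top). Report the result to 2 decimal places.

7.14 m/s

Power-law profile: V₂ = V₁ · (z₂/z₁)^α
V₂ = 5.2 × (41.3/4.0)^0.136 = 5.2 × (10.3250)^0.136
    = 5.2 × 1.3737 = 7.1432 m/s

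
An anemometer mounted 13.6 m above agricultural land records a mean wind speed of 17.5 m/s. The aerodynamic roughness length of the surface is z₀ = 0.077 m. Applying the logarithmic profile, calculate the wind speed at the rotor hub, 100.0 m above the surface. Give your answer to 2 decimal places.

24.25 m/s

Log law: V(z) ∝ ln(z/z₀), so V₂/V₁ = ln(z₂/z₀) / ln(z₁/z₀).
ln(100.0/0.077) = 7.1691, ln(13.6/0.077) = 5.1740
V₂ = 17.5 × 7.1691/5.1740 = 17.5 × 1.3856 = 24.2480 m/s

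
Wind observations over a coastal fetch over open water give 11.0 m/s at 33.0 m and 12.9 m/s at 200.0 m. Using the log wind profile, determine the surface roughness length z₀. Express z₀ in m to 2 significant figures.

z₀ ≈ 0.00097 m

Log law: V(z) ∝ ln(z/z₀). With r = V₁/V₂ = 11.0/12.9 = 0.85271,
r · ln(z₂/z₀) = ln(z₁/z₀) ⇒ ln z₀ = (ln z₁ − r·ln z₂)/(1 − r)
ln z₀ = (3.49651 − 0.85271×5.29832) / 0.14729 = -6.9350
z₀ = exp(-6.9350) = 0.0009731 m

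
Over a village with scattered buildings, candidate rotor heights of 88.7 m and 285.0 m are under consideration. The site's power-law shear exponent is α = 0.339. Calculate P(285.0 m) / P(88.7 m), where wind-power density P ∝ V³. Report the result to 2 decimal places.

Speed ratio: V_B/V_A = (z_B/z_A)^α = (285.0/88.7)^0.339 = (3.2131)^0.339 = 1.48541
Power-density ratio: P_B/P_A = (V_B/V_A)³ = (1.48541)³ = 3.27747

3.28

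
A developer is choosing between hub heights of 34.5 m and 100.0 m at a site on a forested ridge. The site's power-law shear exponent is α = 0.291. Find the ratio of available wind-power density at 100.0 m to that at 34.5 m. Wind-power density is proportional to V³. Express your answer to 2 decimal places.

2.53

Speed ratio: V_B/V_A = (z_B/z_A)^α = (100.0/34.5)^0.291 = (2.8986)^0.291 = 1.36300
Power-density ratio: P_B/P_A = (V_B/V_A)³ = (1.36300)³ = 2.53212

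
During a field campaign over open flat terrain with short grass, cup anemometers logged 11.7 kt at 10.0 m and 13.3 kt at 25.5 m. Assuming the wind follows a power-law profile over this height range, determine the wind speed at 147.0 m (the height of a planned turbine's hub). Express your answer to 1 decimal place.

16.9 kt

First find α: α = ln(V₂/V₁)/ln(z₂/z₁) = ln(13.3/11.7)/ln(25.5/10.0) = 0.12818/0.93609 = 0.1369
Extrapolate from 25.5 m to 147.0 m: V₃ = 13.3 × (147.0/25.5)^0.1369 = 13.3 × 1.2711 = 16.9052 kt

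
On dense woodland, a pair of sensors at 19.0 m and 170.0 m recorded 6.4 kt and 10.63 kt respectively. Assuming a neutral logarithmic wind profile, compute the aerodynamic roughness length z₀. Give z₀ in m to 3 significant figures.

Log law: V(z) ∝ ln(z/z₀). With r = V₁/V₂ = 6.4/10.63 = 0.60207,
r · ln(z₂/z₀) = ln(z₁/z₀) ⇒ ln z₀ = (ln z₁ − r·ln z₂)/(1 − r)
ln z₀ = (2.94444 − 0.60207×5.13580) / 0.39793 = -0.3711
z₀ = exp(-0.3711) = 0.6900 m

z₀ ≈ 0.690 m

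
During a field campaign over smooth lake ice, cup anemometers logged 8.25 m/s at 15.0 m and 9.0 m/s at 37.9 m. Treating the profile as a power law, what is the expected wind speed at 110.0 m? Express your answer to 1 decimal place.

First find α: α = ln(V₂/V₁)/ln(z₂/z₁) = ln(9.0/8.25)/ln(37.9/15.0) = 0.08701/0.92690 = 0.0939
Extrapolate from 37.9 m to 110.0 m: V₃ = 9.0 × (110.0/37.9)^0.0939 = 9.0 × 1.1052 = 9.9468 m/s

9.9 m/s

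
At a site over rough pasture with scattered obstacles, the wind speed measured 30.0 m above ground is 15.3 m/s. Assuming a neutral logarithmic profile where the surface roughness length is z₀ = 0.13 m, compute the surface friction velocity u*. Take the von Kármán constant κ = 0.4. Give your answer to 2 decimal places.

Log law: V(z) = (u*/κ) · ln(z/z₀) ⇒ u* = κ · V / ln(z/z₀)
u* = 0.4 × 15.3 / ln(30.0/0.13) = 0.4 × 15.3 / 5.4414
   = 6.1200 / 5.4414 = 1.1247 m/s

u* ≈ 1.12 m/s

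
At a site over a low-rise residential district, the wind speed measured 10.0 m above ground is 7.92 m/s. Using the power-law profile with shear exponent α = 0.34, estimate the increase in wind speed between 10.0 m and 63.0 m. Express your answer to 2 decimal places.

6.89 m/s

Power law: V₂ = V₁ · (z₂/z₁)^α = 7.92 × (6.3000)^0.34 = 14.8082 m/s
ΔV = 14.8082 − 7.92 = 6.8882 m/s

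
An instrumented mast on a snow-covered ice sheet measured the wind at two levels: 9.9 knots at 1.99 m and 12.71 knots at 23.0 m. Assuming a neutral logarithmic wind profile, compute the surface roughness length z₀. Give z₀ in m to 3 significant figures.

Log law: V(z) ∝ ln(z/z₀). With r = V₁/V₂ = 9.9/12.71 = 0.77891,
r · ln(z₂/z₀) = ln(z₁/z₀) ⇒ ln z₀ = (ln z₁ − r·ln z₂)/(1 − r)
ln z₀ = (0.68813 − 0.77891×3.13549) / 0.22109 = -7.9342
z₀ = exp(-7.9342) = 0.0003583 m

z₀ ≈ 0.000358 m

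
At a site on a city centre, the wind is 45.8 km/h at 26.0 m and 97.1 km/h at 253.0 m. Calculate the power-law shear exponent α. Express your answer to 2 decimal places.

Power law: V₂/V₁ = (z₂/z₁)^α ⇒ α = ln(V₂/V₁) / ln(z₂/z₁)
α = ln(97.1/45.8) / ln(253.0/26.0) = ln(2.1201) / ln(9.7308)
  = 0.75146 / 2.27529 = 0.33027

α ≈ 0.33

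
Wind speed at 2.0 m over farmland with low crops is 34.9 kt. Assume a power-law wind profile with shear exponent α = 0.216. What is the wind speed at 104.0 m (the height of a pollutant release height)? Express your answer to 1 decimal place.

81.9 kt

Power-law profile: V₂ = V₁ · (z₂/z₁)^α
V₂ = 34.9 × (104.0/2.0)^0.216 = 34.9 × (52.0000)^0.216
    = 34.9 × 2.3478 = 81.9374 kt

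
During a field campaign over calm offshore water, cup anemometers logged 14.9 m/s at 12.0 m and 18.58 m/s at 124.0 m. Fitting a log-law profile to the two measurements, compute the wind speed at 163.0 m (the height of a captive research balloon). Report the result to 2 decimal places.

19.01 m/s

Log law: V ∝ ln(z/z₀). From the pair, with r = V₁/V₂ = 0.80194,
ln z₀ = (ln z₁ − r·ln z₂)/(1 − r) = (2.4849 − 0.80194×4.8203)/0.19806 = -6.9708 → z₀ = 0.0009389 m
V₃ = V₁ · ln(z₃/z₀)/ln(z₁/z₀) = 14.9 × 12.0646/9.4557 = 19.0109 m/s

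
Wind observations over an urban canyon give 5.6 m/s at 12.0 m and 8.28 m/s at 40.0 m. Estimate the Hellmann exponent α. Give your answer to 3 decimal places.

Power law: V₂/V₁ = (z₂/z₁)^α ⇒ α = ln(V₂/V₁) / ln(z₂/z₁)
α = ln(8.28/5.6) / ln(40.0/12.0) = ln(1.4786) / ln(3.3333)
  = 0.39108 / 1.20397 = 0.32482

α ≈ 0.325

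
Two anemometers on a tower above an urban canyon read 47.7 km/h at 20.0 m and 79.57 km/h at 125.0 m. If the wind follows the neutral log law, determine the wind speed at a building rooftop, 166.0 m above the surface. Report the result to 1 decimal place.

84.5 km/h

Log law: V ∝ ln(z/z₀). From the pair, with r = V₁/V₂ = 0.59947,
ln z₀ = (ln z₁ − r·ln z₂)/(1 − r) = (2.9957 − 0.59947×4.8283)/0.40053 = 0.2529 → z₀ = 1.288 m
V₃ = V₁ · ln(z₃/z₀)/ln(z₁/z₀) = 47.7 × 4.8591/2.7428 = 84.5033 km/h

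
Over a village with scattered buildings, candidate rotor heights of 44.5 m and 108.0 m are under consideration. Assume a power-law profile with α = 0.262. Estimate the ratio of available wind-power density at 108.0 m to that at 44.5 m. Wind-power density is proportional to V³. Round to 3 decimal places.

2.008

Speed ratio: V_B/V_A = (z_B/z_A)^α = (108.0/44.5)^0.262 = (2.4270)^0.262 = 1.26150
Power-density ratio: P_B/P_A = (V_B/V_A)³ = (1.26150)³ = 2.00752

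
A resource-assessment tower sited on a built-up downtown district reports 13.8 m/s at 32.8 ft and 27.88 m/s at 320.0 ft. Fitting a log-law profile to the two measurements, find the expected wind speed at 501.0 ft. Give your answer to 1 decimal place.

30.7 m/s

Log law: V ∝ ln(z/z₀). From the pair, with r = V₁/V₂ = 0.49498,
ln z₀ = (ln z₁ − r·ln z₂)/(1 − r) = (3.4904 − 0.49498×5.7683)/0.50502 = 1.2578 → z₀ = 3.518 ft
V₃ = V₁ · ln(z₃/z₀)/ln(z₁/z₀) = 13.8 × 4.9588/2.2326 = 30.6509 m/s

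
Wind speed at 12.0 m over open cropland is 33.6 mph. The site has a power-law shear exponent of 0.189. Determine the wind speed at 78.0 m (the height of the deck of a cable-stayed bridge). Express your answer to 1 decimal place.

Power-law profile: V₂ = V₁ · (z₂/z₁)^α
V₂ = 33.6 × (78.0/12.0)^0.189 = 33.6 × (6.5000)^0.189
    = 33.6 × 1.4244 = 47.8608 mph

47.9 mph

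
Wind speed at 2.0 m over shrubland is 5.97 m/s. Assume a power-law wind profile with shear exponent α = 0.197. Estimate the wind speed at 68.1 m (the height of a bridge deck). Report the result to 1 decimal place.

Power-law profile: V₂ = V₁ · (z₂/z₁)^α
V₂ = 5.97 × (68.1/2.0)^0.197 = 5.97 × (34.0500)^0.197
    = 5.97 × 2.0037 = 11.9619 m/s

12.0 m/s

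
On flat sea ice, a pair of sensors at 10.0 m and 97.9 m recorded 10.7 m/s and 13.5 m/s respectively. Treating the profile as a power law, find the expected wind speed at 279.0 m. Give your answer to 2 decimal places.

First find α: α = ln(V₂/V₁)/ln(z₂/z₁) = ln(13.5/10.7)/ln(97.9/10.0) = 0.23245/2.28136 = 0.1019
Extrapolate from 97.9 m to 279.0 m: V₃ = 13.5 × (279.0/97.9)^0.1019 = 13.5 × 1.1126 = 15.0202 m/s

15.02 m/s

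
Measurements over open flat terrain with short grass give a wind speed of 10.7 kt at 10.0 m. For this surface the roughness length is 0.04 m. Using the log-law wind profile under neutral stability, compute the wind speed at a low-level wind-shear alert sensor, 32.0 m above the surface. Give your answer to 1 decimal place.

Log law: V(z) ∝ ln(z/z₀), so V₂/V₁ = ln(z₂/z₀) / ln(z₁/z₀).
ln(32.0/0.04) = 6.6846, ln(10.0/0.04) = 5.5215
V₂ = 10.7 × 6.6846/5.5215 = 10.7 × 1.2107 = 12.9541 kt

13.0 kt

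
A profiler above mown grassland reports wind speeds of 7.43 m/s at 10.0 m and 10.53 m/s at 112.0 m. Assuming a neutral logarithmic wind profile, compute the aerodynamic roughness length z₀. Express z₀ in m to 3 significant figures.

Log law: V(z) ∝ ln(z/z₀). With r = V₁/V₂ = 7.43/10.53 = 0.70560,
r · ln(z₂/z₀) = ln(z₁/z₀) ⇒ ln z₀ = (ln z₁ − r·ln z₂)/(1 − r)
ln z₀ = (2.30259 − 0.70560×4.71850) / 0.29440 = -3.4878
z₀ = exp(-3.4878) = 0.03057 m

z₀ ≈ 0.0306 m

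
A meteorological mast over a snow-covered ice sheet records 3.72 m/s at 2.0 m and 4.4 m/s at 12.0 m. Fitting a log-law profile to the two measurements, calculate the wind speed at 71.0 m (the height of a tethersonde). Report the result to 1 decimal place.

Log law: V ∝ ln(z/z₀). From the pair, with r = V₁/V₂ = 0.84545,
ln z₀ = (ln z₁ − r·ln z₂)/(1 − r) = (0.6931 − 0.84545×2.4849)/0.15455 = -9.1088 → z₀ = 0.0001107 m
V₃ = V₁ · ln(z₃/z₀)/ln(z₁/z₀) = 3.72 × 13.3715/9.8020 = 5.0747 m/s

5.1 m/s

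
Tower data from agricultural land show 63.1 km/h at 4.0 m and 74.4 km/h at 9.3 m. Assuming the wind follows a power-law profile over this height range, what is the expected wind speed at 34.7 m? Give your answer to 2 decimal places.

96.21 km/h

First find α: α = ln(V₂/V₁)/ln(z₂/z₁) = ln(74.4/63.1)/ln(9.3/4.0) = 0.16474/0.84372 = 0.1952
Extrapolate from 9.3 m to 34.7 m: V₃ = 74.4 × (34.7/9.3)^0.1952 = 74.4 × 1.2932 = 96.2111 km/h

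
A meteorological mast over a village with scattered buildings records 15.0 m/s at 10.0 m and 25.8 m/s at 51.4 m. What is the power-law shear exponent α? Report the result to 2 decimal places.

α ≈ 0.33

Power law: V₂/V₁ = (z₂/z₁)^α ⇒ α = ln(V₂/V₁) / ln(z₂/z₁)
α = ln(25.8/15.0) / ln(51.4/10.0) = ln(1.7200) / ln(5.1400)
  = 0.54232 / 1.63705 = 0.33128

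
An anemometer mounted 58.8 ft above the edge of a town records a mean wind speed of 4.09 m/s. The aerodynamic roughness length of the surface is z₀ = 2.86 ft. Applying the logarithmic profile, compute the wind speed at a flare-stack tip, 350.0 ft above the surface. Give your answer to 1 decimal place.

6.5 m/s

Log law: V(z) ∝ ln(z/z₀), so V₂/V₁ = ln(z₂/z₀) / ln(z₁/z₀).
ln(350.0/2.86) = 4.8071, ln(58.8/2.86) = 3.0233
V₂ = 4.09 × 4.8071/3.0233 = 4.09 × 1.5900 = 6.5031 m/s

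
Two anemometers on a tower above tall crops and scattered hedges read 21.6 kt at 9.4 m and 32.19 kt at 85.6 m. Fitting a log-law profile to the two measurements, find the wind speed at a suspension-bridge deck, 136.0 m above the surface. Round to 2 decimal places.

Log law: V ∝ ln(z/z₀). From the pair, with r = V₁/V₂ = 0.67102,
ln z₀ = (ln z₁ − r·ln z₂)/(1 − r) = (2.2407 − 0.67102×4.4497)/0.32898 = -2.2648 → z₀ = 0.1038 m
V₃ = V₁ · ln(z₃/z₀)/ln(z₁/z₀) = 21.6 × 7.1775/4.5056 = 34.4095 kt

34.41 kt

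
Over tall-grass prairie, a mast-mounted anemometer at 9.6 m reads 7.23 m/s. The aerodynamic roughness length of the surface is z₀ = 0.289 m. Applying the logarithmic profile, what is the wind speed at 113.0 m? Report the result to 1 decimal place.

12.3 m/s

Log law: V(z) ∝ ln(z/z₀), so V₂/V₁ = ln(z₂/z₀) / ln(z₁/z₀).
ln(113.0/0.289) = 5.9687, ln(9.6/0.289) = 3.5031
V₂ = 7.23 × 5.9687/3.5031 = 7.23 × 1.7038 = 12.3188 m/s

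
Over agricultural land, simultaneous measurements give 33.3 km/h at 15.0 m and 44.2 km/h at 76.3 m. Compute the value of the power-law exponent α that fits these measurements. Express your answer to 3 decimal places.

Power law: V₂/V₁ = (z₂/z₁)^α ⇒ α = ln(V₂/V₁) / ln(z₂/z₁)
α = ln(44.2/33.3) / ln(76.3/15.0) = ln(1.3273) / ln(5.0867)
  = 0.28317 / 1.62662 = 0.17408

α ≈ 0.174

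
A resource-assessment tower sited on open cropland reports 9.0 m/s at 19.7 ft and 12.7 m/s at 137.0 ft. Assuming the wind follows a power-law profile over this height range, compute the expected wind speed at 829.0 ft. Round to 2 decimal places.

17.48 m/s

First find α: α = ln(V₂/V₁)/ln(z₂/z₁) = ln(12.7/9.0)/ln(137.0/19.7) = 0.34438/1.93936 = 0.1776
Extrapolate from 137.0 ft to 829.0 ft: V₃ = 12.7 × (829.0/137.0)^0.1776 = 12.7 × 1.3767 = 17.4838 m/s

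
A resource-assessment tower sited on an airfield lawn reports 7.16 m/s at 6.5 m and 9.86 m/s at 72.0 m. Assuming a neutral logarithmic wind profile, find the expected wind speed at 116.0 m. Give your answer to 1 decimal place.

Log law: V ∝ ln(z/z₀). From the pair, with r = V₁/V₂ = 0.72617,
ln z₀ = (ln z₁ − r·ln z₂)/(1 − r) = (1.8718 − 0.72617×4.2767)/0.27383 = -4.5055 → z₀ = 0.01105 m
V₃ = V₁ · ln(z₃/z₀)/ln(z₁/z₀) = 7.16 × 9.2591/6.3773 = 10.3955 m/s

10.4 m/s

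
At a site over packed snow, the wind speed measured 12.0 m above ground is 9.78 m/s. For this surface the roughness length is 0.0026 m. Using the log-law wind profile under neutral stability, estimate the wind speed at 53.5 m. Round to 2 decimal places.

Log law: V(z) ∝ ln(z/z₀), so V₂/V₁ = ln(z₂/z₀) / ln(z₁/z₀).
ln(53.5/0.0026) = 9.9319, ln(12.0/0.0026) = 8.4372
V₂ = 9.78 × 9.9319/8.4372 = 9.78 × 1.1772 = 11.5127 m/s

11.51 m/s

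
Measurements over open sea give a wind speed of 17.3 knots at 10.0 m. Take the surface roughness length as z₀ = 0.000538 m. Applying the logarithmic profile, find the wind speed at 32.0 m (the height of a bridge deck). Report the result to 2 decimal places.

19.35 knots

Log law: V(z) ∝ ln(z/z₀), so V₂/V₁ = ln(z₂/z₀) / ln(z₁/z₀).
ln(32.0/0.000538) = 10.9934, ln(10.0/0.000538) = 9.8302
V₂ = 17.3 × 10.9934/9.8302 = 17.3 × 1.1183 = 19.3470 knots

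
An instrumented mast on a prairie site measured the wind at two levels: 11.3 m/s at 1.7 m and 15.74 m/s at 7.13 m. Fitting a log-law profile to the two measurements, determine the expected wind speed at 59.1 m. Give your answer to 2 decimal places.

22.29 m/s

Log law: V ∝ ln(z/z₀). From the pair, with r = V₁/V₂ = 0.71792,
ln z₀ = (ln z₁ − r·ln z₂)/(1 − r) = (0.5306 − 0.71792×1.9643)/0.28208 = -3.1182 → z₀ = 0.04424 m
V₃ = V₁ · ln(z₃/z₀)/ln(z₁/z₀) = 11.3 × 7.1974/3.6488 = 22.2897 m/s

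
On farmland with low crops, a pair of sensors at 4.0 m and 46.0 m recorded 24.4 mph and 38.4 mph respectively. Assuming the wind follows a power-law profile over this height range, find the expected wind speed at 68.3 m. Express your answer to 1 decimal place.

First find α: α = ln(V₂/V₁)/ln(z₂/z₁) = ln(38.4/24.4)/ln(46.0/4.0) = 0.45347/2.44235 = 0.1857
Extrapolate from 46.0 m to 68.3 m: V₃ = 38.4 × (68.3/46.0)^0.1857 = 38.4 × 1.0762 = 41.3242 mph

41.3 mph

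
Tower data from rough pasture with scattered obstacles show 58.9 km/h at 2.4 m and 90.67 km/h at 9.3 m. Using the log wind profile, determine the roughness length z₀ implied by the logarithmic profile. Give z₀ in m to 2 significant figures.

z₀ ≈ 0.19 m

Log law: V(z) ∝ ln(z/z₀). With r = V₁/V₂ = 58.9/90.67 = 0.64961,
r · ln(z₂/z₀) = ln(z₁/z₀) ⇒ ln z₀ = (ln z₁ − r·ln z₂)/(1 − r)
ln z₀ = (0.87547 − 0.64961×2.23001) / 0.35039 = -1.6358
z₀ = exp(-1.6358) = 0.1948 m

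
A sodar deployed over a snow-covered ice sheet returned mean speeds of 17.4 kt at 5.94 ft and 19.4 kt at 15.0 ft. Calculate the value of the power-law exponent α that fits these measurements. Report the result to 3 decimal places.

Power law: V₂/V₁ = (z₂/z₁)^α ⇒ α = ln(V₂/V₁) / ln(z₂/z₁)
α = ln(19.4/17.4) / ln(15.0/5.94) = ln(1.1149) / ln(2.5253)
  = 0.10880 / 0.92634 = 0.11745

α ≈ 0.117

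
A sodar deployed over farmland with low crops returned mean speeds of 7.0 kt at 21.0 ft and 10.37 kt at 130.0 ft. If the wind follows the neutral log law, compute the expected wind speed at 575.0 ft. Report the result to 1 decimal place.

Log law: V ∝ ln(z/z₀). From the pair, with r = V₁/V₂ = 0.67502,
ln z₀ = (ln z₁ − r·ln z₂)/(1 − r) = (3.0445 − 0.67502×4.8675)/0.32498 = -0.7421 → z₀ = 0.4761 ft
V₃ = V₁ · ln(z₃/z₀)/ln(z₁/z₀) = 7.0 × 7.0965/3.7867 = 13.1185 kt

13.1 kt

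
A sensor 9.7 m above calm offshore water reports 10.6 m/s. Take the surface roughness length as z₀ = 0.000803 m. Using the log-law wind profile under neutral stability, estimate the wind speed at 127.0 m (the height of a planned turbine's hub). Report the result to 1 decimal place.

Log law: V(z) ∝ ln(z/z₀), so V₂/V₁ = ln(z₂/z₀) / ln(z₁/z₀).
ln(127.0/0.000803) = 11.9713, ln(9.7/0.000803) = 9.3993
V₂ = 10.6 × 11.9713/9.3993 = 10.6 × 1.2736 = 13.5006 m/s

13.5 m/s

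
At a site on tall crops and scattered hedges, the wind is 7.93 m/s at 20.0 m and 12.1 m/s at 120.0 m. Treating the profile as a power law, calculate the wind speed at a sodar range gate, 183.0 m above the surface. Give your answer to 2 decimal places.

13.37 m/s

First find α: α = ln(V₂/V₁)/ln(z₂/z₁) = ln(12.1/7.93)/ln(120.0/20.0) = 0.42255/1.79176 = 0.2358
Extrapolate from 120.0 m to 183.0 m: V₃ = 12.1 × (183.0/120.0)^0.2358 = 12.1 × 1.1046 = 13.3661 m/s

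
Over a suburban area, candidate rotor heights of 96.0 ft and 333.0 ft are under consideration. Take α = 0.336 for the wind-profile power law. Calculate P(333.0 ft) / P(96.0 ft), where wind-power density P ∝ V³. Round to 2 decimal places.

Speed ratio: V_B/V_A = (z_B/z_A)^α = (333.0/96.0)^0.336 = (3.4688)^0.336 = 1.51879
Power-density ratio: P_B/P_A = (V_B/V_A)³ = (1.51879)³ = 3.50344

3.50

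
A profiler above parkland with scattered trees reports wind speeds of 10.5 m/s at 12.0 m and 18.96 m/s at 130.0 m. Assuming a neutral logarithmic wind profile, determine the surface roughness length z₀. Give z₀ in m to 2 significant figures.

Log law: V(z) ∝ ln(z/z₀). With r = V₁/V₂ = 10.5/18.96 = 0.55380,
r · ln(z₂/z₀) = ln(z₁/z₀) ⇒ ln z₀ = (ln z₁ − r·ln z₂)/(1 − r)
ln z₀ = (2.48491 − 0.55380×4.86753) / 0.44620 = -0.4723
z₀ = exp(-0.4723) = 0.6236 m

z₀ ≈ 0.62 m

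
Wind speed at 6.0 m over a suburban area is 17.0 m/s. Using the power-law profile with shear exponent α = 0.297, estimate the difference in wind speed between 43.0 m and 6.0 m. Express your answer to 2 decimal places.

13.51 m/s

Power law: V₂ = V₁ · (z₂/z₁)^α = 17.0 × (7.1667)^0.297 = 30.5125 m/s
ΔV = 30.5125 − 17.0 = 13.5125 m/s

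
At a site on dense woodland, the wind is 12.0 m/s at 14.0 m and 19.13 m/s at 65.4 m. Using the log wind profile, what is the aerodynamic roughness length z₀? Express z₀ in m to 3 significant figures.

Log law: V(z) ∝ ln(z/z₀). With r = V₁/V₂ = 12.0/19.13 = 0.62729,
r · ln(z₂/z₀) = ln(z₁/z₀) ⇒ ln z₀ = (ln z₁ − r·ln z₂)/(1 − r)
ln z₀ = (2.63906 − 0.62729×4.18052) / 0.37271 = 0.0447
z₀ = exp(0.0447) = 1.046 m

z₀ ≈ 1.05 m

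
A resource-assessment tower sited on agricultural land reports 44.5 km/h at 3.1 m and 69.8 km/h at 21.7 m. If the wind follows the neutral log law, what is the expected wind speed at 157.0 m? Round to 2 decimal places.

Log law: V ∝ ln(z/z₀). From the pair, with r = V₁/V₂ = 0.63754,
ln z₀ = (ln z₁ − r·ln z₂)/(1 − r) = (1.1314 − 0.63754×3.0773)/0.36246 = -2.2912 → z₀ = 0.1011 m
V₃ = V₁ · ln(z₃/z₀)/ln(z₁/z₀) = 44.5 × 7.3475/3.4226 = 95.5294 km/h

95.53 km/h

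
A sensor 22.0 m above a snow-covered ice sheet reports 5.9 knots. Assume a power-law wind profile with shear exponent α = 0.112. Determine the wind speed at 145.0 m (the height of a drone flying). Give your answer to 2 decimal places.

Power-law profile: V₂ = V₁ · (z₂/z₁)^α
V₂ = 5.9 × (145.0/22.0)^0.112 = 5.9 × (6.5909)^0.112
    = 5.9 × 1.2352 = 7.2874 knots

7.29 knots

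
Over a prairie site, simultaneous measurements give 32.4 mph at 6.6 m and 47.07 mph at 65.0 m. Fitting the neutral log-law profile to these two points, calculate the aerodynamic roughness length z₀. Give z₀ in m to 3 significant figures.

z₀ ≈ 0.0422 m

Log law: V(z) ∝ ln(z/z₀). With r = V₁/V₂ = 32.4/47.07 = 0.68834,
r · ln(z₂/z₀) = ln(z₁/z₀) ⇒ ln z₀ = (ln z₁ − r·ln z₂)/(1 − r)
ln z₀ = (1.88707 − 0.68834×4.17439) / 0.31166 = -3.1647
z₀ = exp(-3.1647) = 0.04223 m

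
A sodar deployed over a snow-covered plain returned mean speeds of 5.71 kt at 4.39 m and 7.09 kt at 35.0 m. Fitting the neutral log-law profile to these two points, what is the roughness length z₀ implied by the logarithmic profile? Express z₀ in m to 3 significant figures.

Log law: V(z) ∝ ln(z/z₀). With r = V₁/V₂ = 5.71/7.09 = 0.80536,
r · ln(z₂/z₀) = ln(z₁/z₀) ⇒ ln z₀ = (ln z₁ − r·ln z₂)/(1 − r)
ln z₀ = (1.47933 − 0.80536×3.55535) / 0.19464 = -7.1106
z₀ = exp(-7.1106) = 0.0008164 m

z₀ ≈ 0.000816 m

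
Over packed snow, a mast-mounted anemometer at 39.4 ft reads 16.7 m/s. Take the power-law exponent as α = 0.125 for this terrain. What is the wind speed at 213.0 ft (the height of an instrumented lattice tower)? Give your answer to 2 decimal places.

Power-law profile: V₂ = V₁ · (z₂/z₁)^α
V₂ = 16.7 × (213.0/39.4)^0.125 = 16.7 × (5.4061)^0.125
    = 16.7 × 1.2348 = 20.6218 m/s

20.62 m/s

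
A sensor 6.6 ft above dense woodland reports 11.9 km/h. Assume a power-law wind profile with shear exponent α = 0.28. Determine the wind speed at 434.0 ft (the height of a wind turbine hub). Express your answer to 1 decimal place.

Power-law profile: V₂ = V₁ · (z₂/z₁)^α
V₂ = 11.9 × (434.0/6.6)^0.28 = 11.9 × (65.7576)^0.28
    = 11.9 × 3.2287 = 38.4213 km/h

38.4 km/h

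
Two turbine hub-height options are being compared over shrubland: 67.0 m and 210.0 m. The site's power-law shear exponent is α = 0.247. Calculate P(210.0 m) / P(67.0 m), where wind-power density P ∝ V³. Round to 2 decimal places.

2.33

Speed ratio: V_B/V_A = (z_B/z_A)^α = (210.0/67.0)^0.247 = (3.1343)^0.247 = 1.32601
Power-density ratio: P_B/P_A = (V_B/V_A)³ = (1.32601)³ = 2.33154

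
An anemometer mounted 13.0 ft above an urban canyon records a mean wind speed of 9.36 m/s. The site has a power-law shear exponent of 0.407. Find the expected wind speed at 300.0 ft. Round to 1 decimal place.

33.6 m/s

Power-law profile: V₂ = V₁ · (z₂/z₁)^α
V₂ = 9.36 × (300.0/13.0)^0.407 = 9.36 × (23.0769)^0.407
    = 9.36 × 3.5877 = 33.5807 m/s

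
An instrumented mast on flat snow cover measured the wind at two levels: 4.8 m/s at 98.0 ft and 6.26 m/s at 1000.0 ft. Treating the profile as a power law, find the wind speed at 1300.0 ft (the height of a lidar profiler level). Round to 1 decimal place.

First find α: α = ln(V₂/V₁)/ln(z₂/z₁) = ln(6.26/4.8)/ln(1000.0/98.0) = 0.26556/2.32279 = 0.1143
Extrapolate from 1000.0 ft to 1300.0 ft: V₃ = 6.26 × (1300.0/1000.0)^0.1143 = 6.26 × 1.0305 = 6.4506 m/s

6.5 m/s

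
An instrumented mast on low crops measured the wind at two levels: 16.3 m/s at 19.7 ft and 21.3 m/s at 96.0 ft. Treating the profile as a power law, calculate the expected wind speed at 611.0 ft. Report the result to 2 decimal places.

First find α: α = ln(V₂/V₁)/ln(z₂/z₁) = ln(21.3/16.3)/ln(96.0/19.7) = 0.26754/1.58373 = 0.1689
Extrapolate from 96.0 ft to 611.0 ft: V₃ = 21.3 × (611.0/96.0)^0.1689 = 21.3 × 1.3670 = 29.1180 m/s

29.12 m/s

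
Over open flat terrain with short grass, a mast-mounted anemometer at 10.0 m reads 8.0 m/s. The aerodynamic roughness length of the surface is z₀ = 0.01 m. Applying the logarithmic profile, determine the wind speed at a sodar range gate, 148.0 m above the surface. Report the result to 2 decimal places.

11.12 m/s

Log law: V(z) ∝ ln(z/z₀), so V₂/V₁ = ln(z₂/z₀) / ln(z₁/z₀).
ln(148.0/0.01) = 9.6024, ln(10.0/0.01) = 6.9078
V₂ = 8.0 × 9.6024/6.9078 = 8.0 × 1.3901 = 11.1207 m/s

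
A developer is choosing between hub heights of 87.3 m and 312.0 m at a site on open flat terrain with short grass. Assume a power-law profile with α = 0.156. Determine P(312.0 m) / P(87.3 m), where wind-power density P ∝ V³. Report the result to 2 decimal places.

Speed ratio: V_B/V_A = (z_B/z_A)^α = (312.0/87.3)^0.156 = (3.5739)^0.156 = 1.21980
Power-density ratio: P_B/P_A = (V_B/V_A)³ = (1.21980)³ = 1.81497

1.81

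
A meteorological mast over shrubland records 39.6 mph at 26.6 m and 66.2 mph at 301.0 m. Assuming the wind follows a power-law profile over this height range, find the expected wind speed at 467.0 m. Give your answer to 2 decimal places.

72.65 mph

First find α: α = ln(V₂/V₁)/ln(z₂/z₁) = ln(66.2/39.6)/ln(301.0/26.6) = 0.51385/2.42620 = 0.2118
Extrapolate from 301.0 m to 467.0 m: V₃ = 66.2 × (467.0/301.0)^0.2118 = 66.2 × 1.0975 = 72.6537 mph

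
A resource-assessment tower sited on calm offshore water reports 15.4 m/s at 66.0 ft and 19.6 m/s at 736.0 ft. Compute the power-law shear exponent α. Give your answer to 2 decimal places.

α ≈ 0.10

Power law: V₂/V₁ = (z₂/z₁)^α ⇒ α = ln(V₂/V₁) / ln(z₂/z₁)
α = ln(19.6/15.4) / ln(736.0/66.0) = ln(1.2727) / ln(11.1515)
  = 0.24116 / 2.41158 = 0.10000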